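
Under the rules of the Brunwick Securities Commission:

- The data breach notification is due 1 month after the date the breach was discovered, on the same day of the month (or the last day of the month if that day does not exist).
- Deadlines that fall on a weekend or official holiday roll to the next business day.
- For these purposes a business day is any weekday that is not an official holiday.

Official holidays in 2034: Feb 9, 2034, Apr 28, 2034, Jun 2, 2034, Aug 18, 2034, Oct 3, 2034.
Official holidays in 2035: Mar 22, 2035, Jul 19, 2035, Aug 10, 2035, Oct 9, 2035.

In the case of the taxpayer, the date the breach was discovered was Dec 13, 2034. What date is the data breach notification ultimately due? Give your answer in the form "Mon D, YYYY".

1 month after Dec 13, 2034, on the same day of the month, is Jan 13, 2035.
Jan 13, 2035 falls on a Saturday. Rolling to the next business day gives Jan 15, 2035, a Monday.
So the filing is due Jan 15, 2035.

Jan 15, 2035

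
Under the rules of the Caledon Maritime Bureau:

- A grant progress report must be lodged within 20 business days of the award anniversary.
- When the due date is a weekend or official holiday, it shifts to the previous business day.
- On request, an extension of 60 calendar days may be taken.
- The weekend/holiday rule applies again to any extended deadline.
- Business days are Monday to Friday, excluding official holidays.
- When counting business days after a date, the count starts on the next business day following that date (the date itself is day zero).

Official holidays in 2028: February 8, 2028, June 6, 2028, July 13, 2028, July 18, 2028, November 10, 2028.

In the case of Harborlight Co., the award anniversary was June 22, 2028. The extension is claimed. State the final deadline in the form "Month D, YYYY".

September 22, 2028

Starting the day after June 22, 2028 and counting 20 business days lands on July 24, 2028.
July 24, 2028 (Monday) is already a business day.
The 60-calendar-day extension moves the deadline from July 24, 2028 to September 22, 2028.
September 22, 2028 is a Friday and not a listed holiday, so it stands.
The final due date is September 22, 2028.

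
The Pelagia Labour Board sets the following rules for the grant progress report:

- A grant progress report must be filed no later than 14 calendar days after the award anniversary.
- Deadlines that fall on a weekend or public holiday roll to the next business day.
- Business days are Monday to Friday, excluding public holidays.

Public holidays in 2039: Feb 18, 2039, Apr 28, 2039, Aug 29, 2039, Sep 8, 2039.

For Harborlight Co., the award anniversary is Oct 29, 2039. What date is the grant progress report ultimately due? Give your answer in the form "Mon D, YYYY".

From Oct 29, 2039, 14 calendar days later is Nov 12, 2039.
Because Nov 12, 2039 is a Saturday, the deadline becomes Nov 14, 2039 (Monday).
Final deadline: Nov 14, 2039.

Nov 14, 2039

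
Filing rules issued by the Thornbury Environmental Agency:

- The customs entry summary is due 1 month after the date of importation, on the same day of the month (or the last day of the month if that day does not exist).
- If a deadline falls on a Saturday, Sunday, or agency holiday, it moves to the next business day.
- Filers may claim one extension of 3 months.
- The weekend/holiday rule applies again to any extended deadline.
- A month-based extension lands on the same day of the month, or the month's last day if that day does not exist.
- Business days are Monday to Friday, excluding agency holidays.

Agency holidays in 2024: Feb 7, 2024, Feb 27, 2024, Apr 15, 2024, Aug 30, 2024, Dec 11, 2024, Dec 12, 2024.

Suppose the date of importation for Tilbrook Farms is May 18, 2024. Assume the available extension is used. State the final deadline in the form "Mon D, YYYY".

1 month from May 18, 2024 is Jun 18, 2024.
Jun 18, 2024 is a Tuesday and not a listed holiday, so it stands.
Applying the 3 months extension: 3 months after Jun 18, 2024 is Sep 18, 2024.
Sep 18, 2024 (Wednesday) is already a business day.
Final deadline: Sep 18, 2024.

Sep 18, 2024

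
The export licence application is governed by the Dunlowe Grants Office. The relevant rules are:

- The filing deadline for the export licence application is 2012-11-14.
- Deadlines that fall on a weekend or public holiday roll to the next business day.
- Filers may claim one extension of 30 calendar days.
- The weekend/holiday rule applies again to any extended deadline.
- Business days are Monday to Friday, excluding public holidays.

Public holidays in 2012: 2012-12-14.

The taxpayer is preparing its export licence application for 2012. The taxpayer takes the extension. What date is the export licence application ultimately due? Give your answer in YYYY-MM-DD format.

Start from the fixed due date, 2012-11-14.
2012-11-14 falls on a Wednesday, which is a business day, so no adjustment is needed.
With the 30-day extension, 2012-11-14 becomes 2012-12-14.
2012-12-14 is a listed holiday, so it moves to the next business day, 2012-12-17 (Monday).
Final deadline: 2012-12-17.

2012-12-17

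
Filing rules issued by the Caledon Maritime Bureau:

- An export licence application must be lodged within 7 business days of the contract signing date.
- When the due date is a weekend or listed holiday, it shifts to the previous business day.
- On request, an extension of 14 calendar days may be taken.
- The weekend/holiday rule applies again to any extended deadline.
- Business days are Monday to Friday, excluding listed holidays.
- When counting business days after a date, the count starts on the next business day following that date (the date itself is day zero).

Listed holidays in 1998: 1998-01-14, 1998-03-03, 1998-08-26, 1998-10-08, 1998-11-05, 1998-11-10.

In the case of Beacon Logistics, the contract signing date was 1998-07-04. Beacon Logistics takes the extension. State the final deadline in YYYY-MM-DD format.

Starting the day after 1998-07-04 and counting 7 business days lands on 1998-07-14.
1998-07-14 is a Tuesday and not a listed holiday, so it stands.
With the 14-day extension, 1998-07-14 becomes 1998-07-28.
1998-07-28 falls on a Tuesday, which is a business day, so no adjustment is needed.
So the filing is due 1998-07-28.

1998-07-28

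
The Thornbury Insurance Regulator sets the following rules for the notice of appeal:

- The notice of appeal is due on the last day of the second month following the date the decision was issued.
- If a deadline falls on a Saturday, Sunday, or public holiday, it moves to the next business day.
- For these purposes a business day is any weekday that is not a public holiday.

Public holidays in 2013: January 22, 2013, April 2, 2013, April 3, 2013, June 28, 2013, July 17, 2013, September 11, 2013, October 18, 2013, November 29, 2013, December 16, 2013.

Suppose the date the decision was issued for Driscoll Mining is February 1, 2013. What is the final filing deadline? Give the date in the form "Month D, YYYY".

April 30, 2013

The second month after February 1, 2013 is April 2013, whose last day is April 30, 2013.
Since April 30, 2013 is a Tuesday and not a holiday, the date is unchanged.
Deadline: April 30, 2013.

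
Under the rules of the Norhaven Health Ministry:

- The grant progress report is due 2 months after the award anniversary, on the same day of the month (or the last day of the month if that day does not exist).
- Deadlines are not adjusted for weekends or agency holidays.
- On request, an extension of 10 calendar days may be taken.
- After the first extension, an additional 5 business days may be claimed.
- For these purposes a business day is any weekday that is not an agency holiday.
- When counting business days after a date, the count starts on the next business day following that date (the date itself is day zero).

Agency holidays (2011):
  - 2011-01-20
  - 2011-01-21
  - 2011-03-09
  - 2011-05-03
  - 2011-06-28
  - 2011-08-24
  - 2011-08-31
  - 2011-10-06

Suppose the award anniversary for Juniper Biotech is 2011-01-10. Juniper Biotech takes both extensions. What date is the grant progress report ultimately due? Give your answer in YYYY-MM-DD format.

2011-03-25

2 months after 2011-01-10, on the same day of the month, is 2011-03-10.
2011-03-10 is a Thursday; no weekend or holiday adjustment applies.
The 10-calendar-day extension moves the deadline from 2011-03-10 to 2011-03-20.
No adjustment is made for weekends or holidays, so 2011-03-20 stands.
Counting 5 further business days from 2011-03-20 reaches 2011-03-25.
2011-03-25 is a Friday; no weekend or holiday adjustment applies.
So the filing is due 2011-03-25.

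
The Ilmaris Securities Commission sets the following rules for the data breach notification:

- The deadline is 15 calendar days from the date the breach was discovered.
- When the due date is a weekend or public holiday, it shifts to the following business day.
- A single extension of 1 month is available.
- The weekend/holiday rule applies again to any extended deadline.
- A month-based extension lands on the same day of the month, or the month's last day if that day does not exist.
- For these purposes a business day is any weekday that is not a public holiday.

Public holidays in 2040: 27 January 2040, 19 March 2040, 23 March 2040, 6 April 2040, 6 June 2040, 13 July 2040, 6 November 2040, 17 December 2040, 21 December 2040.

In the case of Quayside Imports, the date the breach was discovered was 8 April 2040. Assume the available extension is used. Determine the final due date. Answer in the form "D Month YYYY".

Adding 15 calendar days to 8 April 2040 gives 23 April 2040.
Since 23 April 2040 is a Monday and not a holiday, the date is unchanged.
Applying the 1 month extension: 1 month after 23 April 2040 is 23 May 2040.
23 May 2040 (Wednesday) is already a business day.
So the filing is due 23 May 2040.

23 May 2040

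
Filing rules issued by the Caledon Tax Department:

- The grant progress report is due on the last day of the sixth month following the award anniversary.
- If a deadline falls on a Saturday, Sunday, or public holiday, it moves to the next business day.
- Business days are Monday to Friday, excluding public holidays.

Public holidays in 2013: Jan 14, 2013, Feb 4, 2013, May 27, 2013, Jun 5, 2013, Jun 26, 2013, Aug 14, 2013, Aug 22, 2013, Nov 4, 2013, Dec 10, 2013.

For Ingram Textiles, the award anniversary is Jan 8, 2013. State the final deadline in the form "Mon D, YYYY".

6 months after Jan 8, 2013 falls in July 2013; the last day of that month is Jul 31, 2013.
Jul 31, 2013 (Wednesday) is already a business day.
Final deadline: Jul 31, 2013.

Jul 31, 2013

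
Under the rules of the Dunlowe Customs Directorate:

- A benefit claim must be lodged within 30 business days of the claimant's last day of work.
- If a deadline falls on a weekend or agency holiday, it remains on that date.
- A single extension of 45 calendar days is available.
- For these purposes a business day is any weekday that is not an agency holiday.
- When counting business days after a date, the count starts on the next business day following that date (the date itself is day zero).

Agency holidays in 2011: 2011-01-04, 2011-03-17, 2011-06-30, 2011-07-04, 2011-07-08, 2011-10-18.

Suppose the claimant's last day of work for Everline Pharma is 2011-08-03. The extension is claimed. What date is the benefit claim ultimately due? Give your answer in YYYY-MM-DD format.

2011-10-29

30 business days after 2011-08-03, excluding weekends and holidays, is 2011-09-14.
2011-09-14 falls on a Wednesday. The rules make no weekend/holiday allowance, so it remains 2011-09-14.
With the 45-day extension, 2011-09-14 becomes 2011-10-29.
No adjustment is made for weekends or holidays, so 2011-10-29 stands.
Final deadline: 2011-10-29.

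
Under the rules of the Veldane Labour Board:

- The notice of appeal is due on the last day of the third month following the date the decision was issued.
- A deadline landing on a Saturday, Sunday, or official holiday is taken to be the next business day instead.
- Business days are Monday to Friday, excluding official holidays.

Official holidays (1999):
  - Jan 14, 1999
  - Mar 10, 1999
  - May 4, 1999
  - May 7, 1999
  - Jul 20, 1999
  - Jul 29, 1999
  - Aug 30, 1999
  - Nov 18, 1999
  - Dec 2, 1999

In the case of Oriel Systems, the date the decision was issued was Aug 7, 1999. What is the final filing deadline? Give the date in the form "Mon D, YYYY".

3 months after Aug 7, 1999 is November 1999; that month ends on Nov 30, 1999.
Since Nov 30, 1999 is a Tuesday and not a holiday, the date is unchanged.
The final due date is Nov 30, 1999.

Nov 30, 1999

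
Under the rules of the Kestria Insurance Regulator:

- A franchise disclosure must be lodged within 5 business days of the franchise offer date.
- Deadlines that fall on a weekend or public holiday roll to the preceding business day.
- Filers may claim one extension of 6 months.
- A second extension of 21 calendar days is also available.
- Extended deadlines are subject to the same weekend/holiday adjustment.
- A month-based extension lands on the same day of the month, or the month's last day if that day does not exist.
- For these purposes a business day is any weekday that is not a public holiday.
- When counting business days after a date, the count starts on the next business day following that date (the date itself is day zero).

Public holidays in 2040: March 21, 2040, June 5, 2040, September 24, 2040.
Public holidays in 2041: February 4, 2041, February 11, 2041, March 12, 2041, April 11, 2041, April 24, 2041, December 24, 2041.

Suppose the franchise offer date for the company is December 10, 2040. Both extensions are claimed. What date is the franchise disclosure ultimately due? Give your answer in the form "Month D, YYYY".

July 8, 2041

Counting 5 business days after December 10, 2040 (skipping weekends and listed holidays) reaches December 17, 2040.
December 17, 2040 is a Monday and not a listed holiday, so it stands.
The 6 months extension carries December 17, 2040 to June 17, 2041.
June 17, 2041 is a Monday and not a listed holiday, so it stands.
The 21-calendar-day extension moves the deadline from June 17, 2041 to July 8, 2041.
Since July 8, 2041 is a Monday and not a holiday, the date is unchanged.
Final deadline: July 8, 2041.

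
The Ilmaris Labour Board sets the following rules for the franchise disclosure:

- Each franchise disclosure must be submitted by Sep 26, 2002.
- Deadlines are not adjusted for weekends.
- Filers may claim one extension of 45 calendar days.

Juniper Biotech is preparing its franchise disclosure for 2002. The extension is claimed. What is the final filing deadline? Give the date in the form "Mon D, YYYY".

Nov 10, 2002

The statutory due date is Sep 26, 2002.
Sep 26, 2002 is a Thursday; no weekend or holiday adjustment applies.
Applying the 45-calendar-day extension: Sep 26, 2002 + 45 days = Nov 10, 2002.
Nov 10, 2002 is a Sunday; no weekend or holiday adjustment applies.
Final deadline: Nov 10, 2002.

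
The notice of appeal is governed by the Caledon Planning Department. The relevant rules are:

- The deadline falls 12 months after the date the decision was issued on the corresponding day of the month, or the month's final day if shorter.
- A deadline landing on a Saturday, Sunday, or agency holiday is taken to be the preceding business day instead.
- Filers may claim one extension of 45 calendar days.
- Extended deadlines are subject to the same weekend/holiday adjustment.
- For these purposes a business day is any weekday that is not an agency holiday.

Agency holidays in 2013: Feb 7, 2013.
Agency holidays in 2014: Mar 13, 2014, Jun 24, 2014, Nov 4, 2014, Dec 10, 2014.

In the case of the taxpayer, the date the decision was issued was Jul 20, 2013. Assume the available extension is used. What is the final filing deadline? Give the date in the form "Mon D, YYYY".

Sep 1, 2014

Moving 12 months forward from Jul 20, 2013 on the corresponding day gives Jul 20, 2014.
Because Jul 20, 2014 is a Sunday, the deadline becomes Jul 18, 2014 (Friday).
The 45-calendar-day extension moves the deadline from Jul 18, 2014 to Sep 1, 2014.
Since Sep 1, 2014 is a Monday and not a holiday, the date is unchanged.
So the filing is due Sep 1, 2014.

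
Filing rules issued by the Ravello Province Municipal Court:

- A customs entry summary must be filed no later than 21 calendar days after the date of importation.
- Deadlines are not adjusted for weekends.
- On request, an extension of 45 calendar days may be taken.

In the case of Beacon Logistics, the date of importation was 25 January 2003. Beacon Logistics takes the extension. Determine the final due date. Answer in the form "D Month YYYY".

1 April 2003

Adding 21 calendar days to 25 January 2003 gives 15 February 2003.
15 February 2003 is a Saturday; no weekend or holiday adjustment applies.
Add the 45 calendar-day extension to 15 February 2003: 1 April 2003.
1 April 2003 falls on a Tuesday. The rules make no weekend/holiday allowance, so it remains 1 April 2003.
Deadline: 1 April 2003.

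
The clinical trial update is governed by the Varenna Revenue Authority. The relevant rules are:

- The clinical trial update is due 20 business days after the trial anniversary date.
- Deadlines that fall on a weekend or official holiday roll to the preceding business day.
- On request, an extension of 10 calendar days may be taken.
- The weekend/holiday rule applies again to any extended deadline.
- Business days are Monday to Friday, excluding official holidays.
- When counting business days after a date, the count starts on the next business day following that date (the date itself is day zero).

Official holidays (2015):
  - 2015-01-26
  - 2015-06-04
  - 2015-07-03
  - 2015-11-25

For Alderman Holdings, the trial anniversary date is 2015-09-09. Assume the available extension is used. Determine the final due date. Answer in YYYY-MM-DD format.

2015-10-16

Starting the day after 2015-09-09 and counting 20 business days lands on 2015-10-07.
2015-10-07 is a Wednesday and not a listed holiday, so it stands.
With the 10-day extension, 2015-10-07 becomes 2015-10-17.
2015-10-17 is a Saturday, so it moves to the preceding business day, 2015-10-16 (Friday).
Deadline: 2015-10-16.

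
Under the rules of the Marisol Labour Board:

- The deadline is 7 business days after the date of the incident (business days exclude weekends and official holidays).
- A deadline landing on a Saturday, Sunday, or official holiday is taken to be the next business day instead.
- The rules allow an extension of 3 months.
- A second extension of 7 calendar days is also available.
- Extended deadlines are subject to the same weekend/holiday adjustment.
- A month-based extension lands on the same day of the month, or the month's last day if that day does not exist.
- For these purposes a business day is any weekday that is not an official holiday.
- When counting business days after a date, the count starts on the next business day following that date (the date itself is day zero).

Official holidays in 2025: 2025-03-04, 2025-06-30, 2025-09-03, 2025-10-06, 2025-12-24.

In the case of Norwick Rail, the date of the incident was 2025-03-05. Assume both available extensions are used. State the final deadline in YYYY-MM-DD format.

2025-06-23

Counting 7 business days after 2025-03-05 (skipping weekends and listed holidays) reaches 2025-03-14.
Since 2025-03-14 is a Friday and not a holiday, the date is unchanged.
Add 3 months to 2025-03-14: 2025-06-14.
2025-06-14 is a Saturday, so it moves to the next business day, 2025-06-16 (Monday).
Applying the 7-calendar-day extension: 2025-06-16 + 7 days = 2025-06-23.
2025-06-23 (Monday) is already a business day.
The final due date is 2025-06-23.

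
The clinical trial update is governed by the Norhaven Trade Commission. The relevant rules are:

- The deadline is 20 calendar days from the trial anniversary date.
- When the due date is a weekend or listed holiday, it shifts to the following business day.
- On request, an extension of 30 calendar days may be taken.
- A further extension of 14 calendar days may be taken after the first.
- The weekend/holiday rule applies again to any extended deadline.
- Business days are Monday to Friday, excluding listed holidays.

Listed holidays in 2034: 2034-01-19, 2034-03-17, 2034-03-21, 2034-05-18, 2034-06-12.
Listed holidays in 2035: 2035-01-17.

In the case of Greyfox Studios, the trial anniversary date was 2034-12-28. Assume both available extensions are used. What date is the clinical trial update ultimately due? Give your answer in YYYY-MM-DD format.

20 calendar days after 2034-12-28 is 2035-01-17.
2035-01-17 is a listed holiday; the next business day is 2035-01-18 (Thursday).
Applying the 30-calendar-day extension: 2035-01-18 + 30 days = 2035-02-17.
2035-02-17 is a Saturday, so it moves to the next business day, 2035-02-19 (Monday).
Add the 14 calendar-day extension to 2035-02-19: 2035-03-05.
2035-03-05 falls on a Monday, which is a business day, so no adjustment is needed.
Deadline: 2035-03-05.

2035-03-05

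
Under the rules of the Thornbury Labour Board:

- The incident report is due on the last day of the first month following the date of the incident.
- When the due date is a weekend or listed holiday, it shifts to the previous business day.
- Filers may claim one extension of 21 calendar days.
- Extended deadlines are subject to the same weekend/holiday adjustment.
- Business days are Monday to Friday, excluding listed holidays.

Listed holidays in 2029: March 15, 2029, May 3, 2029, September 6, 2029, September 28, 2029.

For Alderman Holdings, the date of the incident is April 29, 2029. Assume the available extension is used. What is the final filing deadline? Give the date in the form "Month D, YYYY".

The first month after April 29, 2029 is May 2029, whose last day is May 31, 2029.
May 31, 2029 (Thursday) is already a business day.
Applying the 21-calendar-day extension: May 31, 2029 + 21 days = June 21, 2029.
Since June 21, 2029 is a Thursday and not a holiday, the date is unchanged.
Final deadline: June 21, 2029.

June 21, 2029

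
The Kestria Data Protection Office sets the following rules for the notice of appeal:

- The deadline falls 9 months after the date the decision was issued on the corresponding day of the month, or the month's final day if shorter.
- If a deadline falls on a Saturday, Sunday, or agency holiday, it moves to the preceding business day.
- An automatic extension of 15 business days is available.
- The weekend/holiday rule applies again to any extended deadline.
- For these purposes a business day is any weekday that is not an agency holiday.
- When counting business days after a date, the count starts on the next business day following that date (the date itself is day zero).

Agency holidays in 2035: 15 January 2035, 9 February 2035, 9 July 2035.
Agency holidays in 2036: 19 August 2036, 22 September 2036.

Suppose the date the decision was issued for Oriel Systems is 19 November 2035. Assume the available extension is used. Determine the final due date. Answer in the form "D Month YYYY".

9 September 2036

9 months from 19 November 2035 is 19 August 2036.
19 August 2036 is a listed holiday; the preceding business day is 18 August 2036 (Monday).
Counting 15 further business days from 18 August 2036 reaches 9 September 2036.
9 September 2036 falls on a Tuesday, which is a business day, so no adjustment is needed.
So the filing is due 9 September 2036.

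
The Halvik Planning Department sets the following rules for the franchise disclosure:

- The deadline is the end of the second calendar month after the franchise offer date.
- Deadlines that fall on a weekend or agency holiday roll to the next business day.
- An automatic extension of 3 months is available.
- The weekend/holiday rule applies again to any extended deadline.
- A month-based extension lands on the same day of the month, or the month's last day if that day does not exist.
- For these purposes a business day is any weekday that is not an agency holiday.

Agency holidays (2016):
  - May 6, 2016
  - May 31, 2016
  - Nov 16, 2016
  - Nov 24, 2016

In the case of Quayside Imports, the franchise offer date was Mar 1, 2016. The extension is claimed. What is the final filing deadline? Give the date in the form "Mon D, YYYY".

Sep 1, 2016

2 months after Mar 1, 2016 falls in May 2016; the last day of that month is May 31, 2016.
May 31, 2016 is a listed holiday; the next business day is Jun 1, 2016 (Wednesday).
The 3 months extension carries Jun 1, 2016 to Sep 1, 2016.
Sep 1, 2016 is a Thursday and not a listed holiday, so it stands.
The final due date is Sep 1, 2016.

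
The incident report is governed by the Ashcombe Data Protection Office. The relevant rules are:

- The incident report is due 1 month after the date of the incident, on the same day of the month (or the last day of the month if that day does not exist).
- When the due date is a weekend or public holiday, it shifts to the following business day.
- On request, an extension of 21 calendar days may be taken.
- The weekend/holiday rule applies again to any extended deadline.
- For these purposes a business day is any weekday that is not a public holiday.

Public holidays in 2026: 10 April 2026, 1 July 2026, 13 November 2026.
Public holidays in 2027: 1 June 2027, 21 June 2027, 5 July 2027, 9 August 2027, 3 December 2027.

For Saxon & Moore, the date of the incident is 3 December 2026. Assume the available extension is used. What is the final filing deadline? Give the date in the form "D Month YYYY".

25 January 2027

Moving 1 month forward from 3 December 2026 on the corresponding day gives 3 January 2027.
Because 3 January 2027 is a Sunday, the deadline becomes 4 January 2027 (Monday).
Add the 21 calendar-day extension to 4 January 2027: 25 January 2027.
25 January 2027 falls on a Monday, which is a business day, so no adjustment is needed.
Final deadline: 25 January 2027.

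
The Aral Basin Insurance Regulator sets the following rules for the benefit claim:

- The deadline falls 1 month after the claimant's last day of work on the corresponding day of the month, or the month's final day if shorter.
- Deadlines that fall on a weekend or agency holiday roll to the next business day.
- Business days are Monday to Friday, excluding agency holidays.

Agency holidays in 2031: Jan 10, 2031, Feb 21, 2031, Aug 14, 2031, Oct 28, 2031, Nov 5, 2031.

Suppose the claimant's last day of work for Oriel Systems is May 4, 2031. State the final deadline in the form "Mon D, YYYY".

Jun 4, 2031

1 month after May 4, 2031, on the same day of the month, is Jun 4, 2031.
Jun 4, 2031 is a Wednesday and not a listed holiday, so it stands.
So the filing is due Jun 4, 2031.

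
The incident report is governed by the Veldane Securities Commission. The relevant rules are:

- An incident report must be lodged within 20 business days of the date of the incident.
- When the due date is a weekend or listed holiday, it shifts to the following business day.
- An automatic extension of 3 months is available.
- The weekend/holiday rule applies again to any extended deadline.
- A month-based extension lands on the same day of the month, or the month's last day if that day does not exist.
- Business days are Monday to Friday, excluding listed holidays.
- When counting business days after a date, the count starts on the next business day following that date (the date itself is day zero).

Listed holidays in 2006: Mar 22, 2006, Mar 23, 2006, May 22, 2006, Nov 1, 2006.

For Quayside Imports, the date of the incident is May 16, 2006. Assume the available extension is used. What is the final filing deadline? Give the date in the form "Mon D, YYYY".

Sep 14, 2006

Starting the day after May 16, 2006 and counting 20 business days lands on Jun 14, 2006.
Jun 14, 2006 (Wednesday) is already a business day.
Applying the 3 months extension: 3 months after Jun 14, 2006 is Sep 14, 2006.
Sep 14, 2006 falls on a Thursday, which is a business day, so no adjustment is needed.
Deadline: Sep 14, 2006.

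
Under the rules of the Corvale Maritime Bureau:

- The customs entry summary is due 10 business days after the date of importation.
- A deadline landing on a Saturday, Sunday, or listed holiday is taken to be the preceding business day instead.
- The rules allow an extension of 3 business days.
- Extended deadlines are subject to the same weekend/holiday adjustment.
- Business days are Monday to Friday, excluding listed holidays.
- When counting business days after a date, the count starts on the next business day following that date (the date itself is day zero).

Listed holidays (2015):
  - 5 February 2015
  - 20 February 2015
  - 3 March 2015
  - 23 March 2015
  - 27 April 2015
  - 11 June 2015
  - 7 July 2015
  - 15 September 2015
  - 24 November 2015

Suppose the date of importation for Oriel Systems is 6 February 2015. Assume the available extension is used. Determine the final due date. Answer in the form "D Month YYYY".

26 February 2015

Starting the day after 6 February 2015 and counting 10 business days lands on 23 February 2015.
23 February 2015 falls on a Monday, which is a business day, so no adjustment is needed.
The 3-business-day extension runs from 23 February 2015 to 26 February 2015.
Since 26 February 2015 is a Thursday and not a holiday, the date is unchanged.
Final deadline: 26 February 2015.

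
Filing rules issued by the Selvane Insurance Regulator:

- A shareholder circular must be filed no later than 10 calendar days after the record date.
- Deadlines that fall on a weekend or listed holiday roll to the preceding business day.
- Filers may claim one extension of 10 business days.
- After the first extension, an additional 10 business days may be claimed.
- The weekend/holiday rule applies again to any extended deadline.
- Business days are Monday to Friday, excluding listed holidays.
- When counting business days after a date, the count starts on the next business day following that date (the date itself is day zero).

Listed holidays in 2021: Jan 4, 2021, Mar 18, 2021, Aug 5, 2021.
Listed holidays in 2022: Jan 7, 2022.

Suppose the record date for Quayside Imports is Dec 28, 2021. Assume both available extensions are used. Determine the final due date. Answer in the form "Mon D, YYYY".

From Dec 28, 2021, 10 calendar days later is Jan 7, 2022.
Jan 7, 2022 is a listed holiday, so it moves to the preceding business day, Jan 6, 2022 (Thursday).
Counting 10 further business days from Jan 6, 2022 reaches Jan 21, 2022.
Jan 21, 2022 (Friday) is already a business day.
Counting 10 further business days from Jan 21, 2022 reaches Feb 4, 2022.
Feb 4, 2022 (Friday) is already a business day.
So the filing is due Feb 4, 2022.

Feb 4, 2022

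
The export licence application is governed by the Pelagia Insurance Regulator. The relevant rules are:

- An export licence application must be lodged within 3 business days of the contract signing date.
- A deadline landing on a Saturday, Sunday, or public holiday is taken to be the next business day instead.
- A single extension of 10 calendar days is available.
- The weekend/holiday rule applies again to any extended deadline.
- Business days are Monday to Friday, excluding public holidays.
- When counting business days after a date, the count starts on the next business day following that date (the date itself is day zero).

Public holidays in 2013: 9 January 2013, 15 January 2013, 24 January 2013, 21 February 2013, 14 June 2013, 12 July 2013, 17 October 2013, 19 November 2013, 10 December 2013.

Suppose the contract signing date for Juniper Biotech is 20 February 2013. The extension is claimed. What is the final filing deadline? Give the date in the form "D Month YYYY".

Counting 3 business days after 20 February 2013 (skipping weekends and listed holidays) reaches 26 February 2013.
Since 26 February 2013 is a Tuesday and not a holiday, the date is unchanged.
Applying the 10-calendar-day extension: 26 February 2013 + 10 days = 8 March 2013.
8 March 2013 (Friday) is already a business day.
Final deadline: 8 March 2013.

8 March 2013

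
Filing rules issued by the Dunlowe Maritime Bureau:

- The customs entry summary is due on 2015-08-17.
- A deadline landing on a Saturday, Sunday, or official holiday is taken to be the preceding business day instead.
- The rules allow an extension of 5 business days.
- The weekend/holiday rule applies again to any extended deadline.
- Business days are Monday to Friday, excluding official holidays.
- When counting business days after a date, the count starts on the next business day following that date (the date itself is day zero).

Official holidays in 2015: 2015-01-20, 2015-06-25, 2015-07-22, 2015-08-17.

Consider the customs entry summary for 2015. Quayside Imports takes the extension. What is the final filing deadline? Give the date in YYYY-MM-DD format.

The statutory due date is 2015-08-17.
2015-08-17 is a listed holiday, so it moves to the preceding business day, 2015-08-14 (Friday).
Counting 5 further business days from 2015-08-14 reaches 2015-08-24.
2015-08-24 falls on a Monday, which is a business day, so no adjustment is needed.
Final deadline: 2015-08-24.

2015-08-24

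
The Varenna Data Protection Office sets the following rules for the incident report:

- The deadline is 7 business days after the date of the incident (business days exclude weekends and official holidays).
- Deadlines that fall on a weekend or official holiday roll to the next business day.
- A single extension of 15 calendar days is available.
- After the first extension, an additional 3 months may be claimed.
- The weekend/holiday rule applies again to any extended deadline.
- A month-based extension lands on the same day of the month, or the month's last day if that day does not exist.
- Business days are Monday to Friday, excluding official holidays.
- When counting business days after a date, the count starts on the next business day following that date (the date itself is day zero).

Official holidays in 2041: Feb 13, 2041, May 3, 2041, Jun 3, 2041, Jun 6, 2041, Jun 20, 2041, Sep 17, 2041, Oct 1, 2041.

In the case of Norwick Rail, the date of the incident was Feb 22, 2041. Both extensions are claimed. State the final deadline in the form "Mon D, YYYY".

Starting the day after Feb 22, 2041 and counting 7 business days lands on Mar 5, 2041.
Mar 5, 2041 is a Tuesday and not a listed holiday, so it stands.
With the 15-day extension, Mar 5, 2041 becomes Mar 20, 2041.
Mar 20, 2041 is a Wednesday and not a listed holiday, so it stands.
Applying the 3 months extension: 3 months after Mar 20, 2041 is Jun 20, 2041.
Because Jun 20, 2041 is a listed holiday, the deadline becomes Jun 21, 2041 (Friday).
Deadline: Jun 21, 2041.

Jun 21, 2041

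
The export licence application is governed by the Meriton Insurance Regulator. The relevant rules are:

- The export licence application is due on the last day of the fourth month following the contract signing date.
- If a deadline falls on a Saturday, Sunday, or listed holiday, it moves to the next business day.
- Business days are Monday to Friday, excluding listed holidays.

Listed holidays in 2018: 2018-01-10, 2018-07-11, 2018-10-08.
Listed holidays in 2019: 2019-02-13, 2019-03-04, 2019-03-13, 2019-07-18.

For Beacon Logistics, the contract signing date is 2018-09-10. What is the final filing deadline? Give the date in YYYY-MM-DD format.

2019-01-31

4 months after 2018-09-10 is January 2019; that month ends on 2019-01-31.
Since 2019-01-31 is a Thursday and not a holiday, the date is unchanged.
Final deadline: 2019-01-31.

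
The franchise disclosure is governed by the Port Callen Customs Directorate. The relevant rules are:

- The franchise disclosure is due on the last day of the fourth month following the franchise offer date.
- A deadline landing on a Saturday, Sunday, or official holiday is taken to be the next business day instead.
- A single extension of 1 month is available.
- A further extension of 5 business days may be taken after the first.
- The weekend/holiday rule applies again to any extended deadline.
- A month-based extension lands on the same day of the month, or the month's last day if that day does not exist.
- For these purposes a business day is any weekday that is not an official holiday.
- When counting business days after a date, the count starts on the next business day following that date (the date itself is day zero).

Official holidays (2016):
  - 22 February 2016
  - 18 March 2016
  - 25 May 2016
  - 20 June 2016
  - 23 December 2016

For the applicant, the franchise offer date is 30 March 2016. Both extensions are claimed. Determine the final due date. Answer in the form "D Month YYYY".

4 months after 30 March 2016 falls in July 2016; the last day of that month is 31 July 2016.
31 July 2016 falls on a Sunday. Rolling to the next business day gives 1 August 2016, a Monday.
Applying the 1 month extension: 1 month after 1 August 2016 is 1 September 2016.
1 September 2016 falls on a Thursday, which is a business day, so no adjustment is needed.
Applying the 5-business-day extension: 5 business days after 1 September 2016 is 8 September 2016.
Since 8 September 2016 is a Thursday and not a holiday, the date is unchanged.
The final due date is 8 September 2016.

8 September 2016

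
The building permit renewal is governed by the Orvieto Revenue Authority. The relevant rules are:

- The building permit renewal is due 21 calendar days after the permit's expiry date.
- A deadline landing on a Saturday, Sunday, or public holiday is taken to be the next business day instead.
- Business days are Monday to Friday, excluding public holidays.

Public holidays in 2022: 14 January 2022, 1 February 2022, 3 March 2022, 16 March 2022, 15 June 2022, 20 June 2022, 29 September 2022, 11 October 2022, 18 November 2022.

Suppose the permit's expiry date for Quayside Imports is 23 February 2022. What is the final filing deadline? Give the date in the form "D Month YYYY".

From 23 February 2022, 21 calendar days later is 16 March 2022.
16 March 2022 falls on a listed holiday. Rolling to the next business day gives 17 March 2022, a Thursday.
The final due date is 17 March 2022.

17 March 2022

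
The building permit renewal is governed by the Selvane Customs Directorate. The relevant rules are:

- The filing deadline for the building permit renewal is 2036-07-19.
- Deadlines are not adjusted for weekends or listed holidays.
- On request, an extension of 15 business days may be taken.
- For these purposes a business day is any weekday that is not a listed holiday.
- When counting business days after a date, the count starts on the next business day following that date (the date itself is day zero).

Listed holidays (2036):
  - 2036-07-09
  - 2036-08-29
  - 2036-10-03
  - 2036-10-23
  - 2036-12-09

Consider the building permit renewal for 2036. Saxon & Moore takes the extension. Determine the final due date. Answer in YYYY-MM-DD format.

The stated deadline is 2036-07-19.
No adjustment is made for weekends or holidays, so 2036-07-19 stands.
Counting 15 further business days from 2036-07-19 reaches 2036-08-08.
2036-08-08 is a Friday; no weekend or holiday adjustment applies.
Final deadline: 2036-08-08.

2036-08-08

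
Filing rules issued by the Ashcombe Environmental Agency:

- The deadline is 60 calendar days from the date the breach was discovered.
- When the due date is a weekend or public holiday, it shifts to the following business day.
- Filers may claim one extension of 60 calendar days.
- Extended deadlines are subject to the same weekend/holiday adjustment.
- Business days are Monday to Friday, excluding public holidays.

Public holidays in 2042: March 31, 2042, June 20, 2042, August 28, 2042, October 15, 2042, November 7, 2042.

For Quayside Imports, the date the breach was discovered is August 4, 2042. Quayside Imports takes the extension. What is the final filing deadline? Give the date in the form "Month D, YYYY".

Trigger date August 4, 2042 + 60 calendar days = October 3, 2042.
Since October 3, 2042 is a Friday and not a holiday, the date is unchanged.
The 60-calendar-day extension moves the deadline from October 3, 2042 to December 2, 2042.
December 2, 2042 falls on a Tuesday, which is a business day, so no adjustment is needed.
The final due date is December 2, 2042.

December 2, 2042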